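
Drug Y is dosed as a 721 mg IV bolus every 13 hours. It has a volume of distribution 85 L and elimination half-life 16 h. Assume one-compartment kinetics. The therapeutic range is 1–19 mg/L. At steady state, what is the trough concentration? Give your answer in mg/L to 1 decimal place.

Over one 13-h interval, 13/16 ≈ 0.8125 half-lives elapse, leaving f ≈ 0.5694 of each dose.
Accumulation ratio R = 1/(1 − f) ≈ 1/0.4306 ≈ 2.3223.
Single-dose peak C₀ = D/Vd = 721/85 ≈ 8.482 mg/L.
Cmax,ss = C₀/(1 − f) ≈ 8.482/0.4306 ≈ 19.698 mg/L.
Steady-state trough Cmin,ss = Cmax,ss·f ≈ 19.698 × 0.5694 ≈ 11.216 mg/L.
Trough 11.2 mg/L vs MEC 1 mg/L: adequate.

11.2 mg/L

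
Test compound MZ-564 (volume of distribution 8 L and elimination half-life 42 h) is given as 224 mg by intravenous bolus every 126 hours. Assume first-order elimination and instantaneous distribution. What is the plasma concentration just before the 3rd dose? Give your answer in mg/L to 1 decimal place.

f = (1/2)^(τ/t½) = (1/2)^(126/42) ≈ 0.1250.
C₀ = D/Vd = 224/8 ≈ 28.000 mg/L.
Before the 3rd dose, 2 doses have been given. Superposition: Cmin = C₀·(f + f²).
≈ 28.000 × (0.1250 + 0.0156) ≈ 28.000 × 0.1406 ≈ 3.937 mg/L.

3.9 mg/L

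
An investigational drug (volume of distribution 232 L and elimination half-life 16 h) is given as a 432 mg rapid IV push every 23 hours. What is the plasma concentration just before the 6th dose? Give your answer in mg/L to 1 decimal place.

f = (1/2)^(τ/t½) = (1/2)^(23/16) ≈ 0.3692.
C₀ = D/Vd = 432/232 ≈ 1.862 mg/L.
Before the 6th dose, 5 doses have been given. Superposition: Cmin = C₀·(f + f² + … + f^5).
≈ 1.862 × (0.3692 + 0.1363 + 0.0503 + 0.0186 + 0.0069) ≈ 1.862 × 0.5813 ≈ 1.082 mg/L.

1.1 mg/L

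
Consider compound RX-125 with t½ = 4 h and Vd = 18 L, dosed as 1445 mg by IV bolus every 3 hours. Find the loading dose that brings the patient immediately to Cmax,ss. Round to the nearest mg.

f = (1/2)^(3/4) ≈ 0.594604; accumulation ratio R = 1/(1−f) ≈ 2.46672.
Loading dose to hit Cmax,ss on first dose: D_load = D_maint·R ≈ 1445 × 2.46672 ≈ 3564.41 mg.

3564 mg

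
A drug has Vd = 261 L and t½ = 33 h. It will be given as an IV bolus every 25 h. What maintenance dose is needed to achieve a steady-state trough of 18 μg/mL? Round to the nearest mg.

3245 mg

τ/t½ = 25/33 ≈ 0.75758, so f = (1/2)^(25/33) ≈ 0.591489.
Cmin,ss = (D/Vd)·f/(1−f), so D = Cmin,ss·Vd·(1−f)/f.
D = 18 × 261 × (1−f)/f ≈ 18 × 261 × 0.69065 ≈ 3244.67 mg.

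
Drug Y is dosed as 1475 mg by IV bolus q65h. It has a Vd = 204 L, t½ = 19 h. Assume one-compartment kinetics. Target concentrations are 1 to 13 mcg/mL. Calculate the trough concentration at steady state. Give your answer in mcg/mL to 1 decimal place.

Over one 65-h interval, 65/19 ≈ 3.4211 half-lives elapse, leaving f ≈ 0.0934 of each dose.
At steady state, accumulation factor R = 1/(1 − e^(−kτ)) ≈ 1.1030.
Each bolus raises the concentration by D/Vd = 1475/204 ≈ 7.230 mcg/mL.
Steady-state peak Cmax,ss = C₀·R ≈ 7.230 × 1.1030 ≈ 7.975 mcg/mL.
Steady-state trough Cmin,ss = Cmax,ss·f ≈ 7.975 × 0.0934 ≈ 0.745 mcg/mL.
Trough 0.7 mcg/mL vs MEC 1 mcg/mL: subtherapeutic.

0.7 mcg/mL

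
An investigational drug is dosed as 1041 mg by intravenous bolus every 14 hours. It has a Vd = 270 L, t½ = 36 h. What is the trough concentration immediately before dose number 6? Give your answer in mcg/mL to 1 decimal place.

f = (1/2)^(τ/t½) = (1/2)^(14/36) ≈ 0.7637.
C₀ = D/Vd = 1041/270 ≈ 3.856 mcg/mL.
Before the 6th dose, 5 doses have been given. Superposition: Cmin = C₀·(f + f² + … + f^5).
≈ 3.856 × (0.7637 + 0.5832 + 0.4454 + 0.3402 + 0.2598) ≈ 3.856 × 2.3923 ≈ 9.225 mcg/mL.

9.2 mcg/mL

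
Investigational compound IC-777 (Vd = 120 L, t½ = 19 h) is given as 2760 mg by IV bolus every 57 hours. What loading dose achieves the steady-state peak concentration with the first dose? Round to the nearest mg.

3154 mg

f = (1/2)^(57/19) ≈ 0.125000; accumulation ratio R = 1/(1−f) ≈ 1.14286.
Loading dose to hit Cmax,ss on first dose: D_load = D_maint·R ≈ 2760 × 1.14286 ≈ 3154.29 mg.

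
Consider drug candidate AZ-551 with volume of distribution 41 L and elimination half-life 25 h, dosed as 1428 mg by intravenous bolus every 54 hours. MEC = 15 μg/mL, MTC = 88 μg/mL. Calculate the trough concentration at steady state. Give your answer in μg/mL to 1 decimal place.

10.0 μg/mL

τ/t½ = 54/25 ≈ 2.16, so fraction remaining f = (1/2)^(54/25) ≈ 0.2238.
Single-dose peak C₀ = D/Vd = 1428/41 ≈ 34.829 μg/mL.
Steady-state trough Cmin,ss = C₀·f/(1−f) ≈ 34.829 × 0.2238/0.7762 ≈ 10.042 μg/mL.
Trough 10.0 μg/mL vs MEC 15 μg/mL: subtherapeutic.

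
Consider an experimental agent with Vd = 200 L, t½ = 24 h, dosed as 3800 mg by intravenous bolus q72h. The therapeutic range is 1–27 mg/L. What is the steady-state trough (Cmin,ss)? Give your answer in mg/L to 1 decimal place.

The dosing interval is 3 half-lives, so f = 2^(−3) = 0.125.
At steady state, R = 1/(1 − 0.125) = 8/7.
Single-dose peak C₀ = D/Vd = 3800/200 = 19 mg/L.
Steady-state peak Cmax,ss = C₀·R = 19 × 8/7 ≈ 21.714 mg/L.
Steady-state trough Cmin,ss = Cmax,ss·f ≈ 21.714 × 0.125 ≈ 2.714 mg/L.
Trough 2.7 mg/L vs MEC 1 mg/L: adequate.

2.7 mg/L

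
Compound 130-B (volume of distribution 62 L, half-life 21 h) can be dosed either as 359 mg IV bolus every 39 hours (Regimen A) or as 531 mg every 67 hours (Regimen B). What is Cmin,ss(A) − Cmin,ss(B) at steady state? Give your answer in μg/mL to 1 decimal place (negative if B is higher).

1.2 μg/mL

Regimen A: f = (1/2)^(39/21) ≈ 0.2760; Cmin,ss = (359/62)·f/(1−f) ≈ 2.207 μg/mL.
Regimen B: f = (1/2)^(67/21) ≈ 0.1095; Cmin,ss = (531/62)·f/(1−f) ≈ 1.053 μg/mL.
Difference ≈ 2.207 − 1.053 ≈ 1.154 μg/mL.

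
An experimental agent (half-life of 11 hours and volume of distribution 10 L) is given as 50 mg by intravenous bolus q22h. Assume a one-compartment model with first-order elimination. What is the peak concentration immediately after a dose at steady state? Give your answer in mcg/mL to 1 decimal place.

6.7 mcg/mL

τ = 22 h = 2 half-lives, so f = (1/2)^2 = 0.25.
Accumulation ratio R = 1/(1 − f) = 1/0.75 = 4/3.
Single-dose peak C₀ = D/Vd = 50/10 = 5 mcg/mL.
Steady-state peak Cmax,ss = C₀·R = 5 × 4/3 ≈ 6.667 mcg/mL.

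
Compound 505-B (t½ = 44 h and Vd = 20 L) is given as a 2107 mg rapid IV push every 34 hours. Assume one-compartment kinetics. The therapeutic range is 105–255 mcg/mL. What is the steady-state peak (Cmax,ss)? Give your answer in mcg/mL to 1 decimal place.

254.0 mcg/mL

k = ln2/t½ = ln2/44 ≈ 0.015753 h⁻¹; fraction remaining f = e^(−kτ) = e^(−0.015753×34) ≈ 0.5853.
Accumulation ratio R = 1/(1 − f) ≈ 1/0.4147 ≈ 2.4114.
Each bolus raises the concentration by D/Vd = 2107/20 ≈ 105.350 mcg/mL.
Steady-state peak Cmax,ss = C₀·R ≈ 105.350 × 2.4114 ≈ 254.041 mcg/mL.
Peak 254.0 mcg/mL vs MTC 255 mcg/mL: below toxic threshold.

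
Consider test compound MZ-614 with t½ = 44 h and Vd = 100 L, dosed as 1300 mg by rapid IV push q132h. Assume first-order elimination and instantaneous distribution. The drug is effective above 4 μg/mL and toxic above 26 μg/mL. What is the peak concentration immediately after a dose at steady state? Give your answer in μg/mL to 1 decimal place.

τ = 132 h = 3 half-lives, so f = (1/2)^3 = 0.125.
At steady state, R = 1/(1 − 0.125) = 8/7.
Single-dose peak C₀ = D/Vd = 1300/100 = 13 μg/mL.
Steady-state peak Cmax,ss = C₀·R = 13 × 8/7 ≈ 14.857 μg/mL.
Peak 14.9 μg/mL vs MTC 26 μg/mL: below toxic threshold.

14.9 μg/mL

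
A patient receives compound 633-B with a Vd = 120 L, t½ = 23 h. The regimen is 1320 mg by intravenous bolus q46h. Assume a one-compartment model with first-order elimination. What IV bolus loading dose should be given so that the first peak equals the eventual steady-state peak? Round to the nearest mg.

1760 mg

f = (1/2)^(46/23) ≈ 0.250000; accumulation ratio R = 1/(1−f) ≈ 1.33333.
Loading dose to hit Cmax,ss on first dose: D_load = D_maint·R ≈ 1320 × 1.33333 ≈ 1760.00 mg.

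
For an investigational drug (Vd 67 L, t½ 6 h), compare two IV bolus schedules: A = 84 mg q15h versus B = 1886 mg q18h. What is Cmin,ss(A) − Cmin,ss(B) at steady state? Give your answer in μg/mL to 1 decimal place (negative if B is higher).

Regimen A: f = (1/2)^(15/6) ≈ 0.1768; Cmin,ss = (84/67)·f/(1−f) ≈ 0.269 μg/mL.
Regimen B: f = (1/2)^(18/6) ≈ 0.1250; Cmin,ss = (1886/67)·f/(1−f) ≈ 4.021 μg/mL.
Difference ≈ 0.269 − 4.021 ≈ -3.752 μg/mL.

-3.8 μg/mL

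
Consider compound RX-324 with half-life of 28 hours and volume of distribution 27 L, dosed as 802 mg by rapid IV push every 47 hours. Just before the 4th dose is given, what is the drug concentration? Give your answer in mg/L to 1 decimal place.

f = (1/2)^(τ/t½) = (1/2)^(47/28) ≈ 0.3124.
C₀ = D/Vd = 802/27 ≈ 29.704 mg/L.
Before the 4th dose, 3 doses have been given. Superposition: Cmin = C₀·(f + f² + … + f^3).
≈ 29.704 × (0.3124 + 0.0976 + 0.0305) ≈ 29.704 × 0.4405 ≈ 13.085 mg/L.

13.1 mg/L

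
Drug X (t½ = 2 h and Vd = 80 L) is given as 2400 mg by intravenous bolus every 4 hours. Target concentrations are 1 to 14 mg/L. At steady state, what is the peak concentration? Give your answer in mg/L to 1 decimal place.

40.0 mg/L

The dosing interval is 2 half-lives, so f = 2^(−2) = 0.25.
Accumulation ratio R = 1/(1 − f) = 1/0.75 = 4/3.
Single-dose peak C₀ = D/Vd = 2400/80 = 30 mg/L.
Steady-state peak Cmax,ss = C₀·R = 30 × 4/3 ≈ 40.000 mg/L.
Peak 40.0 mg/L vs MTC 14 mg/L: exceeds toxic threshold.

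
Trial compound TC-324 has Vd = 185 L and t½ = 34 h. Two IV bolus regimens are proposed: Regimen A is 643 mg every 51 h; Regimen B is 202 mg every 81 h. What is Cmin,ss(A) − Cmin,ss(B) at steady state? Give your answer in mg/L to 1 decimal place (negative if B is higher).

Regimen A: f = (1/2)^(51/34) ≈ 0.3536; Cmin,ss = (643/185)·f/(1−f) ≈ 1.901 mg/L.
Regimen B: f = (1/2)^(81/34) ≈ 0.1918; Cmin,ss = (202/185)·f/(1−f) ≈ 0.259 mg/L.
Difference ≈ 1.901 − 0.259 ≈ 1.642 mg/L.

1.6 mg/L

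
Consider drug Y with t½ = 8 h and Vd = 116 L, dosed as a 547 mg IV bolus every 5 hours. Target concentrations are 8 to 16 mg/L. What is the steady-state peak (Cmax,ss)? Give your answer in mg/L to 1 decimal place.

13.4 mg/L

Over one 5-h interval, 5/8 ≈ 0.625 half-lives elapse, leaving f ≈ 0.6484 of each dose.
Accumulation ratio R = 1/(1 − f) ≈ 1/0.3516 ≈ 2.8441.
Each bolus raises the concentration by D/Vd = 547/116 ≈ 4.716 mg/L.
Cmax,ss = C₀/(1 − f) ≈ 4.716/0.3516 ≈ 13.413 mg/L.
Peak 13.4 mg/L vs MTC 16 mg/L: below toxic threshold.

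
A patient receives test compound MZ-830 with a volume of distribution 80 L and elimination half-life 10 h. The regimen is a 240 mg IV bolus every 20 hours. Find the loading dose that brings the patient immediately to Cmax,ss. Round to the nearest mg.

320 mg

f = (1/2)^(20/10) ≈ 0.250000; accumulation ratio R = 1/(1−f) ≈ 1.33333.
Loading dose to hit Cmax,ss on first dose: D_load = D_maint·R ≈ 240 × 1.33333 ≈ 320.00 mg.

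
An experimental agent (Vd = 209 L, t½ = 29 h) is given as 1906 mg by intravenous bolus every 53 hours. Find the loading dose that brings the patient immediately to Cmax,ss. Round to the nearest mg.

2654 mg

f = (1/2)^(53/29) ≈ 0.281736; accumulation ratio R = 1/(1−f) ≈ 1.39225.
Loading dose to hit Cmax,ss on first dose: D_load = D_maint·R ≈ 1906 × 1.39225 ≈ 2653.63 mg.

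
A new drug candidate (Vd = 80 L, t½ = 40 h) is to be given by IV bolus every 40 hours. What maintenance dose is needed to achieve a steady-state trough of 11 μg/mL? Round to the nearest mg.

τ/t½ = 40/40 ≈ 1, so f = (1/2)^(40/40) ≈ 0.500000.
Cmin,ss = (D/Vd)·f/(1−f), so D = Cmin,ss·Vd·(1−f)/f.
D = 11 × 80 × (1−f)/f ≈ 11 × 80 × 1.00000 ≈ 880.00 mg.

880 mg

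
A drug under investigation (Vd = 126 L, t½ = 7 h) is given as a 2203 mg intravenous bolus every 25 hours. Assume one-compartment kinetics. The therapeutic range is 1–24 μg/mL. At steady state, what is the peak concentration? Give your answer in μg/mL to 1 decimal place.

τ/t½ = 25/7 ≈ 3.5714, so fraction remaining f = (1/2)^(25/7) ≈ 0.0841.
Accumulation ratio R = 1/(1 − f) ≈ 1/0.9159 ≈ 1.0918.
Single-dose peak C₀ = D/Vd = 2203/126 ≈ 17.484 μg/mL.
Steady-state peak Cmax,ss = C₀·R ≈ 17.484 × 1.0918 ≈ 19.089 μg/mL.
Peak 19.1 μg/mL vs MTC 24 μg/mL: below toxic threshold.

19.1 μg/mL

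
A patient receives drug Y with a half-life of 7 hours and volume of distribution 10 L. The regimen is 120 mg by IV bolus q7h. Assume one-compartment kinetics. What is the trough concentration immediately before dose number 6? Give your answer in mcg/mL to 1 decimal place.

f = (1/2)^(τ/t½) = (1/2)^(7/7) ≈ 0.5000.
C₀ = D/Vd = 120/10 ≈ 12.000 mcg/mL.
Before the 6th dose, 5 doses have been given. Superposition: Cmin = C₀·(f + f² + … + f^5).
≈ 12.000 × (0.5000 + 0.2500 + 0.1250 + 0.0625 + 0.0313) ≈ 12.000 × 0.9688 ≈ 11.626 mcg/mL.

11.6 mcg/mL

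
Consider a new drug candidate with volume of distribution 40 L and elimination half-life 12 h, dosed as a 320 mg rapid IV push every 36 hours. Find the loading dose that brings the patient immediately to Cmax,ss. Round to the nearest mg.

366 mg

f = (1/2)^(36/12) ≈ 0.125000; accumulation ratio R = 1/(1−f) ≈ 1.14286.
Loading dose to hit Cmax,ss on first dose: D_load = D_maint·R ≈ 320 × 1.14286 ≈ 365.72 mg.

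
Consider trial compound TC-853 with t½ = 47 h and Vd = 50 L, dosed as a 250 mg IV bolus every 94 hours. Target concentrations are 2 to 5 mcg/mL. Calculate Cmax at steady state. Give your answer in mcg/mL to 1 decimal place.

The dosing interval is 2 half-lives, so f = 2^(−2) = 0.25.
Accumulation ratio R = 1/(1 − f) = 1/0.75 = 4/3.
Single-dose peak C₀ = D/Vd = 250/50 = 5 mcg/mL.
Steady-state peak Cmax,ss = C₀·R = 5 × 4/3 ≈ 6.667 mcg/mL.
Peak 6.7 mcg/mL vs MTC 5 mcg/mL: exceeds toxic threshold.

6.7 mcg/mL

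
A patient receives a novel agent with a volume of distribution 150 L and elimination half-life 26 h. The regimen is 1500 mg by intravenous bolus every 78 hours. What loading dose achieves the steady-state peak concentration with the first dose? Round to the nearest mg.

1714 mg

f = (1/2)^(78/26) ≈ 0.125000; accumulation ratio R = 1/(1−f) ≈ 1.14286.
Loading dose to hit Cmax,ss on first dose: D_load = D_maint·R ≈ 1500 × 1.14286 ≈ 1714.29 mg.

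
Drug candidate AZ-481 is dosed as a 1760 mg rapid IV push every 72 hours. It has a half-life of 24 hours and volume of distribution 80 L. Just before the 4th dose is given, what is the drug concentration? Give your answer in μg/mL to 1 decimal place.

f = (1/2)^(τ/t½) = (1/2)^(72/24) ≈ 0.1250.
C₀ = D/Vd = 1760/80 ≈ 22.000 μg/mL.
Before the 4th dose, 3 doses have been given. Superposition: Cmin = C₀·(f + f² + … + f^3).
≈ 22.000 × (0.1250 + 0.0156 + 0.0020) ≈ 22.000 × 0.1426 ≈ 3.137 μg/mL.

3.1 μg/mL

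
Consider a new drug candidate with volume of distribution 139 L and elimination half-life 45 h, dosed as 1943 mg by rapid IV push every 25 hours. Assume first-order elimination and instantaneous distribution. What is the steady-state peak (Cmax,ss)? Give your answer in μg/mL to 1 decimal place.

k = ln2/t½ = ln2/45 ≈ 0.015403 h⁻¹; fraction remaining f = e^(−kτ) = e^(−0.015403×25) ≈ 0.6804.
At steady state, accumulation factor R = 1/(1 − e^(−kτ)) ≈ 3.1289.
Single-dose peak C₀ = D/Vd = 1943/139 ≈ 13.978 μg/mL.
Steady-state peak Cmax,ss = C₀·R ≈ 13.978 × 3.1289 ≈ 43.736 μg/mL.

43.7 μg/mL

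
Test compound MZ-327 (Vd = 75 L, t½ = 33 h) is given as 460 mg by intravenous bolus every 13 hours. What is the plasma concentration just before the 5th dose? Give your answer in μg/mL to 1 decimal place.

f = (1/2)^(τ/t½) = (1/2)^(13/33) ≈ 0.7610.
C₀ = D/Vd = 460/75 ≈ 6.133 μg/mL.
Before the 5th dose, 4 doses have been given. Superposition: Cmin = C₀·(f + f² + … + f^4).
≈ 6.133 × (0.7610 + 0.5791 + 0.4407 + 0.3354) ≈ 6.133 × 2.1162 ≈ 12.979 μg/mL.

13.0 μg/mL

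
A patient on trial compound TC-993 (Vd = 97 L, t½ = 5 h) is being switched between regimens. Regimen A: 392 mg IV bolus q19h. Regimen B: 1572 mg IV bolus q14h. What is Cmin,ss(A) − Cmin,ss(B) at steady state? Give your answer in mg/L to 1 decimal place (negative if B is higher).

-2.4 mg/L

Regimen A: f = (1/2)^(19/5) ≈ 0.0718; Cmin,ss = (392/97)·f/(1−f) ≈ 0.313 mg/L.
Regimen B: f = (1/2)^(14/5) ≈ 0.1436; Cmin,ss = (1572/97)·f/(1−f) ≈ 2.717 mg/L.
Difference ≈ 0.313 − 2.717 ≈ -2.404 mg/L.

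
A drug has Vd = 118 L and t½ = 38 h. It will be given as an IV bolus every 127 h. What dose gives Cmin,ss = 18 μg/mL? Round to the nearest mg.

19415 mg

τ/t½ = 127/38 ≈ 3.3421, so f = (1/2)^(127/38) ≈ 0.098611.
Cmin,ss = (D/Vd)·f/(1−f), so D = Cmin,ss·Vd·(1−f)/f.
D = 18 × 118 × (1−f)/f ≈ 18 × 118 × 9.14086 ≈ 19415.19 mg.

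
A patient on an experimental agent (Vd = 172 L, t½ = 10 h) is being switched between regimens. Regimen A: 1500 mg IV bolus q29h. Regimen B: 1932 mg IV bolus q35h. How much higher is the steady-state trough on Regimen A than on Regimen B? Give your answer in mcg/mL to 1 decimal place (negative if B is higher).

Regimen A: f = (1/2)^(29/10) ≈ 0.1340; Cmin,ss = (1500/172)·f/(1−f) ≈ 1.349 mcg/mL.
Regimen B: f = (1/2)^(35/10) ≈ 0.0884; Cmin,ss = (1932/172)·f/(1−f) ≈ 1.089 mcg/mL.
Difference ≈ 1.349 − 1.089 ≈ 0.260 mcg/mL.

0.3 mcg/mL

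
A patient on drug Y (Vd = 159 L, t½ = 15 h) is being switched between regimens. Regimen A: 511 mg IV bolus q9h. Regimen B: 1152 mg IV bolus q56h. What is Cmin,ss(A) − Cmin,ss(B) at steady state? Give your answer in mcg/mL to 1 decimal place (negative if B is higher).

Regimen A: f = (1/2)^(9/15) ≈ 0.6598; Cmin,ss = (511/159)·f/(1−f) ≈ 6.233 mcg/mL.
Regimen B: f = (1/2)^(56/15) ≈ 0.0752; Cmin,ss = (1152/159)·f/(1−f) ≈ 0.589 mcg/mL.
Difference ≈ 6.233 − 0.589 ≈ 5.644 mcg/mL.

5.6 mcg/mL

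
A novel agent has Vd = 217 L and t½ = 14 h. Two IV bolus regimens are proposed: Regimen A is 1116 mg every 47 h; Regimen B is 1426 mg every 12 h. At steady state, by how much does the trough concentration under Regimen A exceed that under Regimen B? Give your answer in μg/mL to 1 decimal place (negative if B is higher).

Regimen A: f = (1/2)^(47/14) ≈ 0.0976; Cmin,ss = (1116/217)·f/(1−f) ≈ 0.556 μg/mL.
Regimen B: f = (1/2)^(12/14) ≈ 0.5520; Cmin,ss = (1426/217)·f/(1−f) ≈ 8.097 μg/mL.
Difference ≈ 0.556 − 8.097 ≈ -7.541 μg/mL.

-7.5 μg/mL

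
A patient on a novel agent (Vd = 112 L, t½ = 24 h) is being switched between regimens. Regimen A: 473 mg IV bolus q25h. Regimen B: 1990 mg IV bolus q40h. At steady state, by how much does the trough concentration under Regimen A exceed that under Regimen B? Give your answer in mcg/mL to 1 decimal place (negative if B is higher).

-4.2 mcg/mL

Regimen A: f = (1/2)^(25/24) ≈ 0.4858; Cmin,ss = (473/112)·f/(1−f) ≈ 3.990 mcg/mL.
Regimen B: f = (1/2)^(40/24) ≈ 0.3150; Cmin,ss = (1990/112)·f/(1−f) ≈ 8.171 mcg/mL.
Difference ≈ 3.990 − 8.171 ≈ -4.181 mcg/mL.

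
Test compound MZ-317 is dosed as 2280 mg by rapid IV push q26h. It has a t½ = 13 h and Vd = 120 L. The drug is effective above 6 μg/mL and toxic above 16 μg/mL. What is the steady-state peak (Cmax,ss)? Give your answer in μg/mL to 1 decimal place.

τ = 26 h = 2 half-lives, so f = (1/2)^2 = 0.25.
At steady state, R = 1/(1 − 0.25) = 4/3.
Single-dose peak C₀ = D/Vd = 2280/120 = 19 μg/mL.
Steady-state peak Cmax,ss = C₀·R = 19 × 4/3 ≈ 25.333 μg/mL.
Peak 25.3 μg/mL vs MTC 16 μg/mL: exceeds toxic threshold.

25.3 μg/mL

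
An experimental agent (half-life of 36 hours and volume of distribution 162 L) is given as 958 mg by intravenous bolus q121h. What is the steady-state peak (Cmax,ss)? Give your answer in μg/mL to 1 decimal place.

Over one 121-h interval, 121/36 ≈ 3.3611 half-lives elapse, leaving f ≈ 0.0973 of each dose.
Accumulation ratio R = 1/(1 − f) ≈ 1/0.9027 ≈ 1.1078.
Single-dose peak C₀ = D/Vd = 958/162 ≈ 5.914 μg/mL.
Steady-state peak Cmax,ss = C₀·R ≈ 5.914 × 1.1078 ≈ 6.552 μg/mL.

6.6 μg/mL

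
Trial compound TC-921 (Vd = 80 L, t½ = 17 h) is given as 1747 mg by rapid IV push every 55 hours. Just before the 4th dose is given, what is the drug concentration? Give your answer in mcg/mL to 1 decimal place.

2.6 mcg/mL

f = (1/2)^(τ/t½) = (1/2)^(55/17) ≈ 0.1062.
C₀ = D/Vd = 1747/80 ≈ 21.837 mcg/mL.
Before the 4th dose, 3 doses have been given. Superposition: Cmin = C₀·(f + f² + … + f^3).
≈ 21.837 × (0.1062 + 0.0113 + 0.0012) ≈ 21.837 × 0.1187 ≈ 2.592 mcg/mL.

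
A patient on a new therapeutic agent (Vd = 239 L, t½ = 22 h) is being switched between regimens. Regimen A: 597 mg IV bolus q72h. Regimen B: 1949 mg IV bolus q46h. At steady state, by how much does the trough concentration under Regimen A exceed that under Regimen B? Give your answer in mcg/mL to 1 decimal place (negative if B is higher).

-2.2 mcg/mL

Regimen A: f = (1/2)^(72/22) ≈ 0.1035; Cmin,ss = (597/239)·f/(1−f) ≈ 0.288 mcg/mL.
Regimen B: f = (1/2)^(46/22) ≈ 0.2347; Cmin,ss = (1949/239)·f/(1−f) ≈ 2.501 mcg/mL.
Difference ≈ 0.288 − 2.501 ≈ -2.213 mcg/mL.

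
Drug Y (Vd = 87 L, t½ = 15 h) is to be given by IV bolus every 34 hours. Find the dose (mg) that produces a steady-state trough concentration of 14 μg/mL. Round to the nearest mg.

τ/t½ = 34/15 ≈ 2.2667, so f = (1/2)^(34/15) ≈ 0.207809.
Cmin,ss = (D/Vd)·f/(1−f), so D = Cmin,ss·Vd·(1−f)/f.
D = 14 × 87 × (1−f)/f ≈ 14 × 87 × 3.81211 ≈ 4643.15 mg.

4643 mg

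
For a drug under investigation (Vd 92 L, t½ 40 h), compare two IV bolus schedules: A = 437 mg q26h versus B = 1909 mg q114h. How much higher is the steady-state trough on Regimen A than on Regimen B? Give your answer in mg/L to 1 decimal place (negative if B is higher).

5.0 mg/L

Regimen A: f = (1/2)^(26/40) ≈ 0.6373; Cmin,ss = (437/92)·f/(1−f) ≈ 8.346 mg/L.
Regimen B: f = (1/2)^(114/40) ≈ 0.1387; Cmin,ss = (1909/92)·f/(1−f) ≈ 3.341 mg/L.
Difference ≈ 8.346 − 3.341 ≈ 5.005 mg/L.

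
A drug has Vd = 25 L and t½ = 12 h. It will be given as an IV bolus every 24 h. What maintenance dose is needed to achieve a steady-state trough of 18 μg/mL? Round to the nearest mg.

1350 mg

τ/t½ = 24/12 ≈ 2, so f = (1/2)^(24/12) ≈ 0.250000.
Cmin,ss = (D/Vd)·f/(1−f), so D = Cmin,ss·Vd·(1−f)/f.
D = 18 × 25 × (1−f)/f ≈ 18 × 25 × 3.00000 ≈ 1350.00 mg.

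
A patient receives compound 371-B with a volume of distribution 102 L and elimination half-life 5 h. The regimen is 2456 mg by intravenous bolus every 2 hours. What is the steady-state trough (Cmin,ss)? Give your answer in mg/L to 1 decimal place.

75.4 mg/L

k = ln2/t½ = ln2/5 ≈ 0.138629 h⁻¹; fraction remaining f = e^(−kτ) = e^(−0.138629×2) ≈ 0.7579.
Single-dose peak C₀ = D/Vd = 2456/102 ≈ 24.078 mg/L.
Steady-state trough Cmin,ss = C₀·f/(1−f) ≈ 24.078 × 0.7579/0.2421 ≈ 75.377 mg/L.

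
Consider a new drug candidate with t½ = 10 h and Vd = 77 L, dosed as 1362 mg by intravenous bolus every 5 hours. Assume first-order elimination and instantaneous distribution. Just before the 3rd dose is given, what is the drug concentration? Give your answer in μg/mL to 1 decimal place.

21.4 μg/mL

f = (1/2)^(τ/t½) = (1/2)^(5/10) ≈ 0.7071.
C₀ = D/Vd = 1362/77 ≈ 17.688 μg/mL.
Before the 3rd dose, 2 doses have been given. Superposition: Cmin = C₀·(f + f²).
≈ 17.688 × (0.7071 + 0.5000) ≈ 17.688 × 1.2071 ≈ 21.351 μg/mL.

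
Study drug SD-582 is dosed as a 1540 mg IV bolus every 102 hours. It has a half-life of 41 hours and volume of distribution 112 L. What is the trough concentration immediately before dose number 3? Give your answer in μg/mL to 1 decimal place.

f = (1/2)^(τ/t½) = (1/2)^(102/41) ≈ 0.1783.
C₀ = D/Vd = 1540/112 ≈ 13.750 μg/mL.
Before the 3rd dose, 2 doses have been given. Superposition: Cmin = C₀·(f + f²).
≈ 13.750 × (0.1783 + 0.0318) ≈ 13.750 × 0.2101 ≈ 2.889 μg/mL.

2.9 μg/mL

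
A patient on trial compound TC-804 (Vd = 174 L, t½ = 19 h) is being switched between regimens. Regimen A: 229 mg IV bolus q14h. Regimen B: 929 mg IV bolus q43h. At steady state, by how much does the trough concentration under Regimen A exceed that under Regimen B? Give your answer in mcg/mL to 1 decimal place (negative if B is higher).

0.6 mcg/mL

Regimen A: f = (1/2)^(14/19) ≈ 0.6001; Cmin,ss = (229/174)·f/(1−f) ≈ 1.975 mcg/mL.
Regimen B: f = (1/2)^(43/19) ≈ 0.2083; Cmin,ss = (929/174)·f/(1−f) ≈ 1.405 mcg/mL.
Difference ≈ 1.975 − 1.405 ≈ 0.570 mcg/mL.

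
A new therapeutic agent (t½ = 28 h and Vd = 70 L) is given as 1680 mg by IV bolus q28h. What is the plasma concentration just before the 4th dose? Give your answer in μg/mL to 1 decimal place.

21.0 μg/mL

f = (1/2)^(τ/t½) = (1/2)^(28/28) ≈ 0.5000.
C₀ = D/Vd = 1680/70 ≈ 24.000 μg/mL.
Before the 4th dose, 3 doses have been given. Superposition: Cmin = C₀·(f + f² + … + f^3).
≈ 24.000 × (0.5000 + 0.2500 + 0.1250) ≈ 24.000 × 0.8750 ≈ 21.000 μg/mL.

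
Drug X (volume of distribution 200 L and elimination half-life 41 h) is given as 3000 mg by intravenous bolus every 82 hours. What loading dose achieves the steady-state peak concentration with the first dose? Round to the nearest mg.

f = (1/2)^(82/41) ≈ 0.250000; accumulation ratio R = 1/(1−f) ≈ 1.33333.
Loading dose to hit Cmax,ss on first dose: D_load = D_maint·R ≈ 3000 × 1.33333 ≈ 3999.99 mg.

4000 mg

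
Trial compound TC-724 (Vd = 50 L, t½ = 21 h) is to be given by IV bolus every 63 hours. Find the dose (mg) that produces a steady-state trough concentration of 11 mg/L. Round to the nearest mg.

τ/t½ = 63/21 ≈ 3, so f = (1/2)^(63/21) ≈ 0.125000.
Cmin,ss = (D/Vd)·f/(1−f), so D = Cmin,ss·Vd·(1−f)/f.
D = 11 × 50 × (1−f)/f ≈ 11 × 50 × 7.00000 ≈ 3850.00 mg.

3850 mg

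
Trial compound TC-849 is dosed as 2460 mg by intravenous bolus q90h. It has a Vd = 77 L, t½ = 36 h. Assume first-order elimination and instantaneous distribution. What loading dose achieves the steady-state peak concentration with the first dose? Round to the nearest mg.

f = (1/2)^(90/36) ≈ 0.176777; accumulation ratio R = 1/(1−f) ≈ 1.21474.
Loading dose to hit Cmax,ss on first dose: D_load = D_maint·R ≈ 2460 × 1.21474 ≈ 2988.26 mg.

2988 mg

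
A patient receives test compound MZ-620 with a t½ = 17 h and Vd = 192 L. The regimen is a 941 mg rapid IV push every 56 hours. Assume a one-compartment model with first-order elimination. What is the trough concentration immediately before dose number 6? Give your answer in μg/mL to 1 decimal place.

0.6 μg/mL

f = (1/2)^(τ/t½) = (1/2)^(56/17) ≈ 0.1019.
C₀ = D/Vd = 941/192 ≈ 4.901 μg/mL.
Before the 6th dose, 5 doses have been given. Superposition: Cmin = C₀·(f + f² + … + f^5).
≈ 4.901 × (0.1019 + 0.0104 + 0.0011 + 0.0001 + 0.0000) ≈ 4.901 × 0.1135 ≈ 0.556 μg/mL.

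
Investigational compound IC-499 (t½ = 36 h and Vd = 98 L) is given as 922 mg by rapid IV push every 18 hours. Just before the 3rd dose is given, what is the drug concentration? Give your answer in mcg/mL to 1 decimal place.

f = (1/2)^(τ/t½) = (1/2)^(18/36) ≈ 0.7071.
C₀ = D/Vd = 922/98 ≈ 9.408 mcg/mL.
Before the 3rd dose, 2 doses have been given. Superposition: Cmin = C₀·(f + f²).
≈ 9.408 × (0.7071 + 0.5000) ≈ 9.408 × 1.2071 ≈ 11.356 mcg/mL.

11.4 mcg/mL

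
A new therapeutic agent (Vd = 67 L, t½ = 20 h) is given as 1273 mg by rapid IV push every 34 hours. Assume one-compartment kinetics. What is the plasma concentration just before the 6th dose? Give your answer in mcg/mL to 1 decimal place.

f = (1/2)^(τ/t½) = (1/2)^(34/20) ≈ 0.3078.
C₀ = D/Vd = 1273/67 ≈ 19.000 mcg/mL.
Before the 6th dose, 5 doses have been given. Superposition: Cmin = C₀·(f + f² + … + f^5).
≈ 19.000 × (0.3078 + 0.0947 + 0.0292 + 0.0090 + 0.0028) ≈ 19.000 × 0.4435 ≈ 8.427 mcg/mL.

8.4 mcg/mL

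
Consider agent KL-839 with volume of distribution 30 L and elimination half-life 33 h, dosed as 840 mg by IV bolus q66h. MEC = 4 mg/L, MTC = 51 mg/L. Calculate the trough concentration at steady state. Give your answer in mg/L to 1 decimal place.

τ = 66 h = 2 half-lives, so f = (1/2)^2 = 0.25.
Accumulation ratio R = 1/(1 − f) = 1/0.75 = 4/3.
Single-dose peak C₀ = D/Vd = 840/30 = 28 mg/L.
Steady-state peak Cmax,ss = C₀·R = 28 × 4/3 ≈ 37.333 mg/L.
Steady-state trough Cmin,ss = Cmax,ss·f ≈ 37.333 × 0.25 ≈ 9.333 mg/L.
Trough 9.3 mg/L vs MEC 4 mg/L: adequate.

9.3 mg/L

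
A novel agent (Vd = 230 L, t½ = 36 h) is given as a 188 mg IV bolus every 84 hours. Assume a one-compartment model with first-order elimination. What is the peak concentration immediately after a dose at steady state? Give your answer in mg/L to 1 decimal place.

τ/t½ = 84/36 ≈ 2.3333, so fraction remaining f = (1/2)^(84/36) ≈ 0.1984.
At steady state, accumulation factor R = 1/(1 − e^(−kτ)) ≈ 1.2475.
Each bolus raises the concentration by D/Vd = 188/230 ≈ 0.817 mg/L.
Cmax,ss = C₀/(1 − f) ≈ 0.817/0.8016 ≈ 1.019 mg/L.

1.0 mg/L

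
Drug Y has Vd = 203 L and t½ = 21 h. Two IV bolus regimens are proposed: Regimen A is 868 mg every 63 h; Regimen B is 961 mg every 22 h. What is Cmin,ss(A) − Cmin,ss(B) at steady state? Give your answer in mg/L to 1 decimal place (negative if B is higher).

Regimen A: f = (1/2)^(63/21) ≈ 0.1250; Cmin,ss = (868/203)·f/(1−f) ≈ 0.611 mg/L.
Regimen B: f = (1/2)^(22/21) ≈ 0.4838; Cmin,ss = (961/203)·f/(1−f) ≈ 4.437 mg/L.
Difference ≈ 0.611 − 4.437 ≈ -3.826 mg/L.

-3.8 mg/L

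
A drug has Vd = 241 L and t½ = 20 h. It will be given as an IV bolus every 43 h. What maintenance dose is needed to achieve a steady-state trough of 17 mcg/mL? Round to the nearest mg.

τ/t½ = 43/20 ≈ 2.15, so f = (1/2)^(43/20) ≈ 0.225313.
Cmin,ss = (D/Vd)·f/(1−f), so D = Cmin,ss·Vd·(1−f)/f.
D = 17 × 241 × (1−f)/f ≈ 17 × 241 × 3.43827 ≈ 14086.59 mg.

14087 mg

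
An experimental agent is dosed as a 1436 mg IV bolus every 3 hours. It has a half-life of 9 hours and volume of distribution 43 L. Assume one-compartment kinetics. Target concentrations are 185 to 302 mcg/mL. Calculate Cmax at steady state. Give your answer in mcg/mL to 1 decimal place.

Over one 3-h interval, 3/9 ≈ 0.33333 half-lives elapse, leaving f ≈ 0.7937 of each dose.
At steady state, accumulation factor R = 1/(1 − e^(−kτ)) ≈ 4.8473.
Each bolus raises the concentration by D/Vd = 1436/43 ≈ 33.395 mcg/mL.
Cmax,ss = C₀/(1 − f) ≈ 33.395/0.2063 ≈ 161.876 mcg/mL.
Peak 161.9 mcg/mL vs MTC 302 mcg/mL: below toxic threshold.

161.9 mcg/mL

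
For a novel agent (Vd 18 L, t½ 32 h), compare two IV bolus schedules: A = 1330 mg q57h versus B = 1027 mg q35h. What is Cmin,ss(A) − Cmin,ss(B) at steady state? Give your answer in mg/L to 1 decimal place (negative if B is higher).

-20.0 mg/L

Regimen A: f = (1/2)^(57/32) ≈ 0.2909; Cmin,ss = (1330/18)·f/(1−f) ≈ 30.312 mg/L.
Regimen B: f = (1/2)^(35/32) ≈ 0.4685; Cmin,ss = (1027/18)·f/(1−f) ≈ 50.293 mg/L.
Difference ≈ 30.312 − 50.293 ≈ -19.981 mg/L.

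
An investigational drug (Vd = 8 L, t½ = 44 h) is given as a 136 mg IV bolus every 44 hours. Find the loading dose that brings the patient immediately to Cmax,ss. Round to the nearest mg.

f = (1/2)^(44/44) ≈ 0.500000; accumulation ratio R = 1/(1−f) ≈ 2.00000.
Loading dose to hit Cmax,ss on first dose: D_load = D_maint·R ≈ 136 × 2.00000 ≈ 272.00 mg.

272 mg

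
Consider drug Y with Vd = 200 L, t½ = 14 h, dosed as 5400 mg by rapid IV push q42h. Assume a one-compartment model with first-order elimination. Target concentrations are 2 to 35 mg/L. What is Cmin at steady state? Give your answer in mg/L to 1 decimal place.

3.9 mg/L

The dosing interval is 3 half-lives, so f = 2^(−3) = 0.125.
At steady state, R = 1/(1 − 0.125) = 8/7.
Single-dose peak C₀ = D/Vd = 5400/200 = 27 mg/L.
Steady-state peak Cmax,ss = C₀·R = 27 × 8/7 ≈ 30.857 mg/L.
Steady-state trough Cmin,ss = Cmax,ss·f ≈ 30.857 × 0.125 ≈ 3.857 mg/L.
Trough 3.9 mg/L vs MEC 2 mg/L: adequate.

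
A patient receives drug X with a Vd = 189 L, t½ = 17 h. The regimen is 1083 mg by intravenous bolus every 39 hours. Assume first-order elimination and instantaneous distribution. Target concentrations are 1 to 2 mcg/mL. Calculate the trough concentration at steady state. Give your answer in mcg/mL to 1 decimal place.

τ/t½ = 39/17 ≈ 2.2941, so fraction remaining f = (1/2)^(39/17) ≈ 0.2039.
Accumulation ratio R = 1/(1 − f) ≈ 1/0.7961 ≈ 1.2561.
Each bolus raises the concentration by D/Vd = 1083/189 ≈ 5.730 mcg/mL.
Cmax,ss = C₀/(1 − f) ≈ 5.730/0.7961 ≈ 7.198 mcg/mL.
Steady-state trough Cmin,ss = Cmax,ss·f ≈ 7.198 × 0.2039 ≈ 1.468 mcg/mL.
Trough 1.5 mcg/mL vs MEC 1 mcg/mL: adequate.

1.5 mcg/mL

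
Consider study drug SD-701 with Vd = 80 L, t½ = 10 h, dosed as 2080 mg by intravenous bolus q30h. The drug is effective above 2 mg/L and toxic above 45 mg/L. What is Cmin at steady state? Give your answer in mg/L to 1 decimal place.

3.7 mg/L

The dosing interval is 3 half-lives, so f = 2^(−3) = 0.125.
At steady state, R = 1/(1 − 0.125) = 8/7.
Single-dose peak C₀ = D/Vd = 2080/80 = 26 mg/L.
Steady-state peak Cmax,ss = C₀·R = 26 × 8/7 ≈ 29.714 mg/L.
Steady-state trough Cmin,ss = Cmax,ss·f ≈ 29.714 × 0.125 ≈ 3.714 mg/L.
Trough 3.7 mg/L vs MEC 2 mg/L: adequate.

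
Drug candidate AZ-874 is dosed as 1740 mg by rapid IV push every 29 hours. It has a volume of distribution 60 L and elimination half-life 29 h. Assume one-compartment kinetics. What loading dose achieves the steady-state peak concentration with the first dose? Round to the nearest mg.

f = (1/2)^(29/29) ≈ 0.500000; accumulation ratio R = 1/(1−f) ≈ 2.00000.
Loading dose to hit Cmax,ss on first dose: D_load = D_maint·R ≈ 1740 × 2.00000 ≈ 3480.00 mg.

3480 mg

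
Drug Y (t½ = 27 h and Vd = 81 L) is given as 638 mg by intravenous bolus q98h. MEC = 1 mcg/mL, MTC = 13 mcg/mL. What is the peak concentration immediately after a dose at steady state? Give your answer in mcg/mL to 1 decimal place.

8.6 mcg/mL

τ/t½ = 98/27 ≈ 3.6296, so fraction remaining f = (1/2)^(98/27) ≈ 0.0808.
Accumulation ratio R = 1/(1 − f) ≈ 1/0.9192 ≈ 1.0879.
Each bolus raises the concentration by D/Vd = 638/81 ≈ 7.877 mcg/mL.
Steady-state peak Cmax,ss = C₀·R ≈ 7.877 × 1.0879 ≈ 8.569 mcg/mL.
Peak 8.6 mcg/mL vs MTC 13 mcg/mL: below toxic threshold.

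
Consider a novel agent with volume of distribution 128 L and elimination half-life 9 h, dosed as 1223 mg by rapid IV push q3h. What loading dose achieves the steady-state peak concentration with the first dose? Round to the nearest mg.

f = (1/2)^(3/9) ≈ 0.793701; accumulation ratio R = 1/(1−f) ≈ 4.84733.
Loading dose to hit Cmax,ss on first dose: D_load = D_maint·R ≈ 1223 × 4.84733 ≈ 5928.28 mg.

5928 mg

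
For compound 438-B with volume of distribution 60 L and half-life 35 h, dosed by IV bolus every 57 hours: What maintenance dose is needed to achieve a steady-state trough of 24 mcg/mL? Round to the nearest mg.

3013 mg

τ/t½ = 57/35 ≈ 1.6286, so f = (1/2)^(57/35) ≈ 0.323408.
Cmin,ss = (D/Vd)·f/(1−f), so D = Cmin,ss·Vd·(1−f)/f.
D = 24 × 60 × (1−f)/f ≈ 24 × 60 × 2.09207 ≈ 3012.58 mg.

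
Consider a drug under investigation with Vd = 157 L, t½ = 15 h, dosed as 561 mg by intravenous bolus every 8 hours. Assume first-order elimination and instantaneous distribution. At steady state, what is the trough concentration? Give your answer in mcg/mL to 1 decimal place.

Over one 8-h interval, 8/15 ≈ 0.53333 half-lives elapse, leaving f ≈ 0.6910 of each dose.
At steady state, accumulation factor R = 1/(1 − e^(−kτ)) ≈ 3.2362.
Single-dose peak C₀ = D/Vd = 561/157 ≈ 3.573 mcg/mL.
Cmax,ss = C₀/(1 − f) ≈ 3.573/0.3090 ≈ 11.563 mcg/mL.
Steady-state trough Cmin,ss = Cmax,ss·f ≈ 11.563 × 0.6910 ≈ 7.990 mcg/mL.

8.0 mcg/mL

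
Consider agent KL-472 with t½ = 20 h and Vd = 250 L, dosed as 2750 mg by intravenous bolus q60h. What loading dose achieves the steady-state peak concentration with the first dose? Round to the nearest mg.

3143 mg

f = (1/2)^(60/20) ≈ 0.125000; accumulation ratio R = 1/(1−f) ≈ 1.14286.
Loading dose to hit Cmax,ss on first dose: D_load = D_maint·R ≈ 2750 × 1.14286 ≈ 3142.86 mg.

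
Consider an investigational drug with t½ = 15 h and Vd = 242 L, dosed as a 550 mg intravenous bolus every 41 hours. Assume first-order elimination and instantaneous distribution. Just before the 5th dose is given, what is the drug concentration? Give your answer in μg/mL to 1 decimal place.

f = (1/2)^(τ/t½) = (1/2)^(41/15) ≈ 0.1504.
C₀ = D/Vd = 550/242 ≈ 2.273 μg/mL.
Before the 5th dose, 4 doses have been given. Superposition: Cmin = C₀·(f + f² + … + f^4).
≈ 2.273 × (0.1504 + 0.0226 + 0.0034 + 0.0005) ≈ 2.273 × 0.1769 ≈ 0.402 μg/mL.

0.4 μg/mL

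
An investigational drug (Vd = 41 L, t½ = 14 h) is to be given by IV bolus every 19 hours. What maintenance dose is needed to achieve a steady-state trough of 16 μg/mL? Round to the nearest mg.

1025 mg

τ/t½ = 19/14 ≈ 1.3571, so f = (1/2)^(19/14) ≈ 0.390355.
Cmin,ss = (D/Vd)·f/(1−f), so D = Cmin,ss·Vd·(1−f)/f.
D = 16 × 41 × (1−f)/f ≈ 16 × 41 × 1.56177 ≈ 1024.52 mg.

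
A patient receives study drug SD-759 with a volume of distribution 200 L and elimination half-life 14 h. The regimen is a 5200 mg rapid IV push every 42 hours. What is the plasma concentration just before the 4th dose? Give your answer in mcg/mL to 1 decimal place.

3.7 mcg/mL

f = (1/2)^(τ/t½) = (1/2)^(42/14) ≈ 0.1250.
C₀ = D/Vd = 5200/200 ≈ 26.000 mcg/mL.
Before the 4th dose, 3 doses have been given. Superposition: Cmin = C₀·(f + f² + … + f^3).
≈ 26.000 × (0.1250 + 0.0156 + 0.0020) ≈ 26.000 × 0.1426 ≈ 3.708 mcg/mL.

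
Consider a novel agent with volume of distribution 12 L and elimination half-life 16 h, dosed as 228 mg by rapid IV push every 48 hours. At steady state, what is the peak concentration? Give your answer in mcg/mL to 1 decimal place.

21.7 mcg/mL

The dosing interval is 3 half-lives, so f = 2^(−3) = 0.125.
At steady state, R = 1/(1 − 0.125) = 8/7.
Single-dose peak C₀ = D/Vd = 228/12 = 19 mcg/mL.
Steady-state peak Cmax,ss = C₀·R = 19 × 8/7 ≈ 21.714 mcg/mL.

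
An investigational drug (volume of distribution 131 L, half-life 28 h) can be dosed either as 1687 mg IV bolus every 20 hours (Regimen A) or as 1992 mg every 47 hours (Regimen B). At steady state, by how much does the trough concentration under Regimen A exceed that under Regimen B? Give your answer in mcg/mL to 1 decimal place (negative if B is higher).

13.2 mcg/mL

Regimen A: f = (1/2)^(20/28) ≈ 0.6095; Cmin,ss = (1687/131)·f/(1−f) ≈ 20.100 mcg/mL.
Regimen B: f = (1/2)^(47/28) ≈ 0.3124; Cmin,ss = (1992/131)·f/(1−f) ≈ 6.909 mcg/mL.
Difference ≈ 20.100 − 6.909 ≈ 13.191 mcg/mL.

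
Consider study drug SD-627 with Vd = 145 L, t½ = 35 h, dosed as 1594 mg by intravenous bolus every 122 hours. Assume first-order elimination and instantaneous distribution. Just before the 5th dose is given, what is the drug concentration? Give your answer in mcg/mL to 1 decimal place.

1.1 mcg/mL

f = (1/2)^(τ/t½) = (1/2)^(122/35) ≈ 0.0893.
C₀ = D/Vd = 1594/145 ≈ 10.993 mcg/mL.
Before the 5th dose, 4 doses have been given. Superposition: Cmin = C₀·(f + f² + … + f^4).
≈ 10.993 × (0.0893 + 0.0080 + 0.0007 + 0.0001) ≈ 10.993 × 0.0981 ≈ 1.078 mcg/mL.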